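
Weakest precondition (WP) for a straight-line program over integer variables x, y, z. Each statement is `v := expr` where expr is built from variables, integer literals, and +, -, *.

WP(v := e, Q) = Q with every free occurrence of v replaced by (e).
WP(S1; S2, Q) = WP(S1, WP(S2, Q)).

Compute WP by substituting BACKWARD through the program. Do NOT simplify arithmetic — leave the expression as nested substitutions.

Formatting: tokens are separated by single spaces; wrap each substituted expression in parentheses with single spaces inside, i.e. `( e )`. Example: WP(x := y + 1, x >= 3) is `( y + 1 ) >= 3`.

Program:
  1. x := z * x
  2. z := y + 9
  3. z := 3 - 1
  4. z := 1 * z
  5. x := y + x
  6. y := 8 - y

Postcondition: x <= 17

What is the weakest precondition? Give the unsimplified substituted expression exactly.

Answer: ( y + ( z * x ) ) <= 17

Derivation:
post: x <= 17
stmt 6: y := 8 - y  -- replace 0 occurrence(s) of y with (8 - y)
  => x <= 17
stmt 5: x := y + x  -- replace 1 occurrence(s) of x with (y + x)
  => ( y + x ) <= 17
stmt 4: z := 1 * z  -- replace 0 occurrence(s) of z with (1 * z)
  => ( y + x ) <= 17
stmt 3: z := 3 - 1  -- replace 0 occurrence(s) of z with (3 - 1)
  => ( y + x ) <= 17
stmt 2: z := y + 9  -- replace 0 occurrence(s) of z with (y + 9)
  => ( y + x ) <= 17
stmt 1: x := z * x  -- replace 1 occurrence(s) of x with (z * x)
  => ( y + ( z * x ) ) <= 17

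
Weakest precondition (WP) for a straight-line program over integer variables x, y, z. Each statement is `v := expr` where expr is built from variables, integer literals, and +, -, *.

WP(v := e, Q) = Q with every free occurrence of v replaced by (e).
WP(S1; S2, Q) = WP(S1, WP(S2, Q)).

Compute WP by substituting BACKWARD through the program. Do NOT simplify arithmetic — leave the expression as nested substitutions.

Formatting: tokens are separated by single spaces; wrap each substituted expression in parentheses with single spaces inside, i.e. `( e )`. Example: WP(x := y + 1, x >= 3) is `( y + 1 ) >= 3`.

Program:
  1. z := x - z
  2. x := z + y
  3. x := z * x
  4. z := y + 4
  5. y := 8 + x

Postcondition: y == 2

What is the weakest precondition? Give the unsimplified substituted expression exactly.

Answer: ( 8 + ( ( x - z ) * ( ( x - z ) + y ) ) ) == 2

Derivation:
post: y == 2
stmt 5: y := 8 + x  -- replace 1 occurrence(s) of y with (8 + x)
  => ( 8 + x ) == 2
stmt 4: z := y + 4  -- replace 0 occurrence(s) of z with (y + 4)
  => ( 8 + x ) == 2
stmt 3: x := z * x  -- replace 1 occurrence(s) of x with (z * x)
  => ( 8 + ( z * x ) ) == 2
stmt 2: x := z + y  -- replace 1 occurrence(s) of x with (z + y)
  => ( 8 + ( z * ( z + y ) ) ) == 2
stmt 1: z := x - z  -- replace 2 occurrence(s) of z with (x - z)
  => ( 8 + ( ( x - z ) * ( ( x - z ) + y ) ) ) == 2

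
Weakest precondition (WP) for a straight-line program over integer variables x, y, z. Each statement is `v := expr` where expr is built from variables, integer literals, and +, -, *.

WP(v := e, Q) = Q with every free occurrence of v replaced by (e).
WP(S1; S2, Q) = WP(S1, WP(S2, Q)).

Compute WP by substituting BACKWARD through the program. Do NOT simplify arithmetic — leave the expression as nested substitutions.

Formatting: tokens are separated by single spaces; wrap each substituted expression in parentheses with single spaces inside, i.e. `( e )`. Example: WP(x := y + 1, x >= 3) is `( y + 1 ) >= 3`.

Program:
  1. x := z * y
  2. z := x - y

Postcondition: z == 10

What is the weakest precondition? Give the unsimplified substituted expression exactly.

Answer: ( ( z * y ) - y ) == 10

Derivation:
post: z == 10
stmt 2: z := x - y  -- replace 1 occurrence(s) of z with (x - y)
  => ( x - y ) == 10
stmt 1: x := z * y  -- replace 1 occurrence(s) of x with (z * y)
  => ( ( z * y ) - y ) == 10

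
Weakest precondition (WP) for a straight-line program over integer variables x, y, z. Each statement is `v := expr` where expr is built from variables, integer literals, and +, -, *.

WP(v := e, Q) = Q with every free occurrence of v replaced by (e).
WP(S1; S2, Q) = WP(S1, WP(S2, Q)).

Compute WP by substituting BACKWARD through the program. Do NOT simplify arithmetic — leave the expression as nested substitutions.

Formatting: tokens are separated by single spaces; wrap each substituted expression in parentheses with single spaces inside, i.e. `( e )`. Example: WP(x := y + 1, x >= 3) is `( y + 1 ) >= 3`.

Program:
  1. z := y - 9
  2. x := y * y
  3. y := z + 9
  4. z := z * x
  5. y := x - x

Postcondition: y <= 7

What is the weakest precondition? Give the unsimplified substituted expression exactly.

Answer: ( ( y * y ) - ( y * y ) ) <= 7

Derivation:
post: y <= 7
stmt 5: y := x - x  -- replace 1 occurrence(s) of y with (x - x)
  => ( x - x ) <= 7
stmt 4: z := z * x  -- replace 0 occurrence(s) of z with (z * x)
  => ( x - x ) <= 7
stmt 3: y := z + 9  -- replace 0 occurrence(s) of y with (z + 9)
  => ( x - x ) <= 7
stmt 2: x := y * y  -- replace 2 occurrence(s) of x with (y * y)
  => ( ( y * y ) - ( y * y ) ) <= 7
stmt 1: z := y - 9  -- replace 0 occurrence(s) of z with (y - 9)
  => ( ( y * y ) - ( y * y ) ) <= 7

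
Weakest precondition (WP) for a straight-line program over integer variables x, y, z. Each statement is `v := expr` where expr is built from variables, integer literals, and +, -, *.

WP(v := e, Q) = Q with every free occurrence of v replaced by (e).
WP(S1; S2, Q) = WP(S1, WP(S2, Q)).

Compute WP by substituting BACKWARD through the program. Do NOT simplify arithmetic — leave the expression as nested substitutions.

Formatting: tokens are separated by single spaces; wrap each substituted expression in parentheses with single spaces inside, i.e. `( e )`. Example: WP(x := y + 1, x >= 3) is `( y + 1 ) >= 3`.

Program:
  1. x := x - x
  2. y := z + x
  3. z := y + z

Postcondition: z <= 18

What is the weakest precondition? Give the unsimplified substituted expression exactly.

Answer: ( ( z + ( x - x ) ) + z ) <= 18

Derivation:
post: z <= 18
stmt 3: z := y + z  -- replace 1 occurrence(s) of z with (y + z)
  => ( y + z ) <= 18
stmt 2: y := z + x  -- replace 1 occurrence(s) of y with (z + x)
  => ( ( z + x ) + z ) <= 18
stmt 1: x := x - x  -- replace 1 occurrence(s) of x with (x - x)
  => ( ( z + ( x - x ) ) + z ) <= 18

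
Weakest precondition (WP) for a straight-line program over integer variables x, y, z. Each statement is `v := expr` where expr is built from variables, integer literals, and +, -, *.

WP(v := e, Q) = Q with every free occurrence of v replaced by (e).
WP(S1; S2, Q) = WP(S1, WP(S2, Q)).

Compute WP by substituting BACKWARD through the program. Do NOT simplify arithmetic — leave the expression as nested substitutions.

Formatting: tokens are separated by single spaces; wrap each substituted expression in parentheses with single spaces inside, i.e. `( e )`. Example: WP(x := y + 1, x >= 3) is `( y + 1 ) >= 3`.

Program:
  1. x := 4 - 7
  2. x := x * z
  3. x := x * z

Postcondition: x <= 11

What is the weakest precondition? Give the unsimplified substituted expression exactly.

post: x <= 11
stmt 3: x := x * z  -- replace 1 occurrence(s) of x with (x * z)
  => ( x * z ) <= 11
stmt 2: x := x * z  -- replace 1 occurrence(s) of x with (x * z)
  => ( ( x * z ) * z ) <= 11
stmt 1: x := 4 - 7  -- replace 1 occurrence(s) of x with (4 - 7)
  => ( ( ( 4 - 7 ) * z ) * z ) <= 11

Answer: ( ( ( 4 - 7 ) * z ) * z ) <= 11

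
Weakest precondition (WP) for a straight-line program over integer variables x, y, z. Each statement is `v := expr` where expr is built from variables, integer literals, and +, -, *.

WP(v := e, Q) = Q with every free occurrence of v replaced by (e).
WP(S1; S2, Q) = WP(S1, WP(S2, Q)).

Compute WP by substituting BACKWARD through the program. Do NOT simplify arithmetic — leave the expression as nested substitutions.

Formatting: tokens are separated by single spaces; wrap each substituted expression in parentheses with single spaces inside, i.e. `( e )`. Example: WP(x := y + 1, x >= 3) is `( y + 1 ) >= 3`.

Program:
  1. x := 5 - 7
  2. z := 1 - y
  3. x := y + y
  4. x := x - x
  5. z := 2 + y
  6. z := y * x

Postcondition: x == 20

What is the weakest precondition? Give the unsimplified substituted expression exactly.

post: x == 20
stmt 6: z := y * x  -- replace 0 occurrence(s) of z with (y * x)
  => x == 20
stmt 5: z := 2 + y  -- replace 0 occurrence(s) of z with (2 + y)
  => x == 20
stmt 4: x := x - x  -- replace 1 occurrence(s) of x with (x - x)
  => ( x - x ) == 20
stmt 3: x := y + y  -- replace 2 occurrence(s) of x with (y + y)
  => ( ( y + y ) - ( y + y ) ) == 20
stmt 2: z := 1 - y  -- replace 0 occurrence(s) of z with (1 - y)
  => ( ( y + y ) - ( y + y ) ) == 20
stmt 1: x := 5 - 7  -- replace 0 occurrence(s) of x with (5 - 7)
  => ( ( y + y ) - ( y + y ) ) == 20

Answer: ( ( y + y ) - ( y + y ) ) == 20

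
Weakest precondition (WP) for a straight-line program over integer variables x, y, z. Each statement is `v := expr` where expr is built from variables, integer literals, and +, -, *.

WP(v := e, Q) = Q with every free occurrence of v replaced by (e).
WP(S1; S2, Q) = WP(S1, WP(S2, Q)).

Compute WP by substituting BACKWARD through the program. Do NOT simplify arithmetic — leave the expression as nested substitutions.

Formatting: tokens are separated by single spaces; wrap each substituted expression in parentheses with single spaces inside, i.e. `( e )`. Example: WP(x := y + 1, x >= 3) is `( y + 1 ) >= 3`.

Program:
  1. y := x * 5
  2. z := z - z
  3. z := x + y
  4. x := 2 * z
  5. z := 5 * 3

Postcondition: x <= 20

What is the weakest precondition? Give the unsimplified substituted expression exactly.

Answer: ( 2 * ( x + ( x * 5 ) ) ) <= 20

Derivation:
post: x <= 20
stmt 5: z := 5 * 3  -- replace 0 occurrence(s) of z with (5 * 3)
  => x <= 20
stmt 4: x := 2 * z  -- replace 1 occurrence(s) of x with (2 * z)
  => ( 2 * z ) <= 20
stmt 3: z := x + y  -- replace 1 occurrence(s) of z with (x + y)
  => ( 2 * ( x + y ) ) <= 20
stmt 2: z := z - z  -- replace 0 occurrence(s) of z with (z - z)
  => ( 2 * ( x + y ) ) <= 20
stmt 1: y := x * 5  -- replace 1 occurrence(s) of y with (x * 5)
  => ( 2 * ( x + ( x * 5 ) ) ) <= 20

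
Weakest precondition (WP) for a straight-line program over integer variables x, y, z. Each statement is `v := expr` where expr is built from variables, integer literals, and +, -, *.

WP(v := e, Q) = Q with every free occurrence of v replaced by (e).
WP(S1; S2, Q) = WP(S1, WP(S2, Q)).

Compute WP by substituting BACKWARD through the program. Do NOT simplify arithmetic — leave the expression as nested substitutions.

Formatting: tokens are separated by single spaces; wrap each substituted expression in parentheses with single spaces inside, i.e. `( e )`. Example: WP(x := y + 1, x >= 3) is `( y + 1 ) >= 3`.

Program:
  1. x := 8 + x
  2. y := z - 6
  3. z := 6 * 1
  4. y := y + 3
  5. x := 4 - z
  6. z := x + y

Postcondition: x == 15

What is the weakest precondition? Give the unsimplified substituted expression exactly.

Answer: ( 4 - ( 6 * 1 ) ) == 15

Derivation:
post: x == 15
stmt 6: z := x + y  -- replace 0 occurrence(s) of z with (x + y)
  => x == 15
stmt 5: x := 4 - z  -- replace 1 occurrence(s) of x with (4 - z)
  => ( 4 - z ) == 15
stmt 4: y := y + 3  -- replace 0 occurrence(s) of y with (y + 3)
  => ( 4 - z ) == 15
stmt 3: z := 6 * 1  -- replace 1 occurrence(s) of z with (6 * 1)
  => ( 4 - ( 6 * 1 ) ) == 15
stmt 2: y := z - 6  -- replace 0 occurrence(s) of y with (z - 6)
  => ( 4 - ( 6 * 1 ) ) == 15
stmt 1: x := 8 + x  -- replace 0 occurrence(s) of x with (8 + x)
  => ( 4 - ( 6 * 1 ) ) == 15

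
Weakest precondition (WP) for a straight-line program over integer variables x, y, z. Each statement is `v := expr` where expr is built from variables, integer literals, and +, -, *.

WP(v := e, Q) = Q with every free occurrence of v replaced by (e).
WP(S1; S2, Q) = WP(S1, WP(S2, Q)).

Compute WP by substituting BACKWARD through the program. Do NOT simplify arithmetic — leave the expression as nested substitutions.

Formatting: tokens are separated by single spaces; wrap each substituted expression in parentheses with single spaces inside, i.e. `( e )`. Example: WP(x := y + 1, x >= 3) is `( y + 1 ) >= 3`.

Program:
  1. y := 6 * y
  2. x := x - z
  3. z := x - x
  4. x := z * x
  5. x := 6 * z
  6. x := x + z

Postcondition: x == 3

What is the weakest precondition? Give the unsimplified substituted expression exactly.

post: x == 3
stmt 6: x := x + z  -- replace 1 occurrence(s) of x with (x + z)
  => ( x + z ) == 3
stmt 5: x := 6 * z  -- replace 1 occurrence(s) of x with (6 * z)
  => ( ( 6 * z ) + z ) == 3
stmt 4: x := z * x  -- replace 0 occurrence(s) of x with (z * x)
  => ( ( 6 * z ) + z ) == 3
stmt 3: z := x - x  -- replace 2 occurrence(s) of z with (x - x)
  => ( ( 6 * ( x - x ) ) + ( x - x ) ) == 3
stmt 2: x := x - z  -- replace 4 occurrence(s) of x with (x - z)
  => ( ( 6 * ( ( x - z ) - ( x - z ) ) ) + ( ( x - z ) - ( x - z ) ) ) == 3
stmt 1: y := 6 * y  -- replace 0 occurrence(s) of y with (6 * y)
  => ( ( 6 * ( ( x - z ) - ( x - z ) ) ) + ( ( x - z ) - ( x - z ) ) ) == 3

Answer: ( ( 6 * ( ( x - z ) - ( x - z ) ) ) + ( ( x - z ) - ( x - z ) ) ) == 3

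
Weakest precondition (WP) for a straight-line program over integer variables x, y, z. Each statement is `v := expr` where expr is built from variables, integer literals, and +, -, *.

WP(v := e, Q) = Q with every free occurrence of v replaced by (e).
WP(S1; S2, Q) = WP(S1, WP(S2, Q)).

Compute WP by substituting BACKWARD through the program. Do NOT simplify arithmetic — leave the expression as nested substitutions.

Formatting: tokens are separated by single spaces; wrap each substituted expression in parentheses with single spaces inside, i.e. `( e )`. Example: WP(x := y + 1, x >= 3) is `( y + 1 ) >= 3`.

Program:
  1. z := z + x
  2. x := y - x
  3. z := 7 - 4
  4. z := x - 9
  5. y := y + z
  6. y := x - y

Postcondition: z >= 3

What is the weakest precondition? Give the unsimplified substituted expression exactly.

post: z >= 3
stmt 6: y := x - y  -- replace 0 occurrence(s) of y with (x - y)
  => z >= 3
stmt 5: y := y + z  -- replace 0 occurrence(s) of y with (y + z)
  => z >= 3
stmt 4: z := x - 9  -- replace 1 occurrence(s) of z with (x - 9)
  => ( x - 9 ) >= 3
stmt 3: z := 7 - 4  -- replace 0 occurrence(s) of z with (7 - 4)
  => ( x - 9 ) >= 3
stmt 2: x := y - x  -- replace 1 occurrence(s) of x with (y - x)
  => ( ( y - x ) - 9 ) >= 3
stmt 1: z := z + x  -- replace 0 occurrence(s) of z with (z + x)
  => ( ( y - x ) - 9 ) >= 3

Answer: ( ( y - x ) - 9 ) >= 3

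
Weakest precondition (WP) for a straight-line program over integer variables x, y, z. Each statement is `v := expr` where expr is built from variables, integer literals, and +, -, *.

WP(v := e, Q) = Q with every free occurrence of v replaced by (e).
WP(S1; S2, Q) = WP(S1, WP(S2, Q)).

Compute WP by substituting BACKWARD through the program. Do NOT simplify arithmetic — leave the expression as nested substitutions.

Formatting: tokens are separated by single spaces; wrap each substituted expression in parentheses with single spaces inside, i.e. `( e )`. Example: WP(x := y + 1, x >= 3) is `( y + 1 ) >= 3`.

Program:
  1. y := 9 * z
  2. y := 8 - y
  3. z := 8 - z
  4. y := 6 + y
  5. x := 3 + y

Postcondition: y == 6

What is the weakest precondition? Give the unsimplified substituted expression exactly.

Answer: ( 6 + ( 8 - ( 9 * z ) ) ) == 6

Derivation:
post: y == 6
stmt 5: x := 3 + y  -- replace 0 occurrence(s) of x with (3 + y)
  => y == 6
stmt 4: y := 6 + y  -- replace 1 occurrence(s) of y with (6 + y)
  => ( 6 + y ) == 6
stmt 3: z := 8 - z  -- replace 0 occurrence(s) of z with (8 - z)
  => ( 6 + y ) == 6
stmt 2: y := 8 - y  -- replace 1 occurrence(s) of y with (8 - y)
  => ( 6 + ( 8 - y ) ) == 6
stmt 1: y := 9 * z  -- replace 1 occurrence(s) of y with (9 * z)
  => ( 6 + ( 8 - ( 9 * z ) ) ) == 6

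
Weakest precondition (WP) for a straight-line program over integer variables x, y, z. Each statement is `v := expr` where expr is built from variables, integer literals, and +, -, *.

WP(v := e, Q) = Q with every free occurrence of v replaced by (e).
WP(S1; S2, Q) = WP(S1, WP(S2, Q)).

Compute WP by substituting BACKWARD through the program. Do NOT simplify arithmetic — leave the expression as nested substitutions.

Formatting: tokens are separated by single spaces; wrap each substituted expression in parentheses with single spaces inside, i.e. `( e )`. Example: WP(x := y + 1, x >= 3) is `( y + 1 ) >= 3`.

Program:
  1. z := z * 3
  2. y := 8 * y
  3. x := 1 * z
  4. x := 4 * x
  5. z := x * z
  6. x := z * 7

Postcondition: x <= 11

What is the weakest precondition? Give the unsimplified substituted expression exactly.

post: x <= 11
stmt 6: x := z * 7  -- replace 1 occurrence(s) of x with (z * 7)
  => ( z * 7 ) <= 11
stmt 5: z := x * z  -- replace 1 occurrence(s) of z with (x * z)
  => ( ( x * z ) * 7 ) <= 11
stmt 4: x := 4 * x  -- replace 1 occurrence(s) of x with (4 * x)
  => ( ( ( 4 * x ) * z ) * 7 ) <= 11
stmt 3: x := 1 * z  -- replace 1 occurrence(s) of x with (1 * z)
  => ( ( ( 4 * ( 1 * z ) ) * z ) * 7 ) <= 11
stmt 2: y := 8 * y  -- replace 0 occurrence(s) of y with (8 * y)
  => ( ( ( 4 * ( 1 * z ) ) * z ) * 7 ) <= 11
stmt 1: z := z * 3  -- replace 2 occurrence(s) of z with (z * 3)
  => ( ( ( 4 * ( 1 * ( z * 3 ) ) ) * ( z * 3 ) ) * 7 ) <= 11

Answer: ( ( ( 4 * ( 1 * ( z * 3 ) ) ) * ( z * 3 ) ) * 7 ) <= 11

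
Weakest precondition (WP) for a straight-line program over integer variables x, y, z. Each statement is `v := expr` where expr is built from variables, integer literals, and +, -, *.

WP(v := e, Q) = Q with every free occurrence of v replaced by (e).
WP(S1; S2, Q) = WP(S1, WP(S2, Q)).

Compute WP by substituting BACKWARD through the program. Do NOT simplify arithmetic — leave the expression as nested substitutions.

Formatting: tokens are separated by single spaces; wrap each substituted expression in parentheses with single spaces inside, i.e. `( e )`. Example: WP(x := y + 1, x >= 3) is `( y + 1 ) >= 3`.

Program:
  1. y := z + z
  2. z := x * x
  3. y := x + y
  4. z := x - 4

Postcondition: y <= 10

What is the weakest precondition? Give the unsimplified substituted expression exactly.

post: y <= 10
stmt 4: z := x - 4  -- replace 0 occurrence(s) of z with (x - 4)
  => y <= 10
stmt 3: y := x + y  -- replace 1 occurrence(s) of y with (x + y)
  => ( x + y ) <= 10
stmt 2: z := x * x  -- replace 0 occurrence(s) of z with (x * x)
  => ( x + y ) <= 10
stmt 1: y := z + z  -- replace 1 occurrence(s) of y with (z + z)
  => ( x + ( z + z ) ) <= 10

Answer: ( x + ( z + z ) ) <= 10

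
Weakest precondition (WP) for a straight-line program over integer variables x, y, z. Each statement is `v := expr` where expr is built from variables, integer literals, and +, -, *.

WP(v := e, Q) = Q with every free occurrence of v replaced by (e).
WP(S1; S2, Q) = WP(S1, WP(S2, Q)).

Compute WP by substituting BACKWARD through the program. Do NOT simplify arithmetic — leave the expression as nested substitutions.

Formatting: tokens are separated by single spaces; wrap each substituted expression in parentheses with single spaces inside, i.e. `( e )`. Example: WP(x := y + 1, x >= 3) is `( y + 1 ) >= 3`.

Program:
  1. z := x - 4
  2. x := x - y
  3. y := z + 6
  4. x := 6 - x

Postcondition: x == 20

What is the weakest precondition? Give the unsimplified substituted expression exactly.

post: x == 20
stmt 4: x := 6 - x  -- replace 1 occurrence(s) of x with (6 - x)
  => ( 6 - x ) == 20
stmt 3: y := z + 6  -- replace 0 occurrence(s) of y with (z + 6)
  => ( 6 - x ) == 20
stmt 2: x := x - y  -- replace 1 occurrence(s) of x with (x - y)
  => ( 6 - ( x - y ) ) == 20
stmt 1: z := x - 4  -- replace 0 occurrence(s) of z with (x - 4)
  => ( 6 - ( x - y ) ) == 20

Answer: ( 6 - ( x - y ) ) == 20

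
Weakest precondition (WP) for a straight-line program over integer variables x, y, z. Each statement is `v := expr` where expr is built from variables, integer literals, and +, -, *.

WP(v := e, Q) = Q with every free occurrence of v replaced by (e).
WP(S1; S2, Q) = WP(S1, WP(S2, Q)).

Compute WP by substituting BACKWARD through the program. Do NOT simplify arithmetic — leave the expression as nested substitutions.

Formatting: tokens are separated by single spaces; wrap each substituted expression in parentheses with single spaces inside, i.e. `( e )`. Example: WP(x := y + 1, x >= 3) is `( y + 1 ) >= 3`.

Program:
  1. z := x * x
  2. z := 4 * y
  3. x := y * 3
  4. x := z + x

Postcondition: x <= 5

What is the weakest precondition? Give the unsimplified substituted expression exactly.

Answer: ( ( 4 * y ) + ( y * 3 ) ) <= 5

Derivation:
post: x <= 5
stmt 4: x := z + x  -- replace 1 occurrence(s) of x with (z + x)
  => ( z + x ) <= 5
stmt 3: x := y * 3  -- replace 1 occurrence(s) of x with (y * 3)
  => ( z + ( y * 3 ) ) <= 5
stmt 2: z := 4 * y  -- replace 1 occurrence(s) of z with (4 * y)
  => ( ( 4 * y ) + ( y * 3 ) ) <= 5
stmt 1: z := x * x  -- replace 0 occurrence(s) of z with (x * x)
  => ( ( 4 * y ) + ( y * 3 ) ) <= 5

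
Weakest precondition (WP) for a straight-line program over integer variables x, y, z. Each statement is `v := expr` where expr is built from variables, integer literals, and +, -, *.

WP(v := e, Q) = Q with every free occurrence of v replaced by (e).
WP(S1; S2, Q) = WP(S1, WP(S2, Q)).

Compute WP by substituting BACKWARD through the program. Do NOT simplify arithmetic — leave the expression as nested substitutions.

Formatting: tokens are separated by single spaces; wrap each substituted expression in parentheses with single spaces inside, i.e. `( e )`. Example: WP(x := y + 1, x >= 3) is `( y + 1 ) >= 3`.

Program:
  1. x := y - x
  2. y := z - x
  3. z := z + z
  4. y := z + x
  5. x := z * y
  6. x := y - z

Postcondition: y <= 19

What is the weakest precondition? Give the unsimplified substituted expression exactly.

Answer: ( ( z + z ) + ( y - x ) ) <= 19

Derivation:
post: y <= 19
stmt 6: x := y - z  -- replace 0 occurrence(s) of x with (y - z)
  => y <= 19
stmt 5: x := z * y  -- replace 0 occurrence(s) of x with (z * y)
  => y <= 19
stmt 4: y := z + x  -- replace 1 occurrence(s) of y with (z + x)
  => ( z + x ) <= 19
stmt 3: z := z + z  -- replace 1 occurrence(s) of z with (z + z)
  => ( ( z + z ) + x ) <= 19
stmt 2: y := z - x  -- replace 0 occurrence(s) of y with (z - x)
  => ( ( z + z ) + x ) <= 19
stmt 1: x := y - x  -- replace 1 occurrence(s) of x with (y - x)
  => ( ( z + z ) + ( y - x ) ) <= 19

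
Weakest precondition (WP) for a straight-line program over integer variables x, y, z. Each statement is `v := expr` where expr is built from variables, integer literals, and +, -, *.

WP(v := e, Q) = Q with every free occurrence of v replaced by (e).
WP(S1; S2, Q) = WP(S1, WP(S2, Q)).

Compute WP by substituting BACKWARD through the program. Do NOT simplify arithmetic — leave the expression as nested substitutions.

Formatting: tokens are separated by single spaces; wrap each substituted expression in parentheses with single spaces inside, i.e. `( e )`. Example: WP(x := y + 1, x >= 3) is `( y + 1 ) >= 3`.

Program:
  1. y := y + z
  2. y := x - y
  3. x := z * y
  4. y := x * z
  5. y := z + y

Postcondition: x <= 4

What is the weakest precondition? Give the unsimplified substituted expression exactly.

post: x <= 4
stmt 5: y := z + y  -- replace 0 occurrence(s) of y with (z + y)
  => x <= 4
stmt 4: y := x * z  -- replace 0 occurrence(s) of y with (x * z)
  => x <= 4
stmt 3: x := z * y  -- replace 1 occurrence(s) of x with (z * y)
  => ( z * y ) <= 4
stmt 2: y := x - y  -- replace 1 occurrence(s) of y with (x - y)
  => ( z * ( x - y ) ) <= 4
stmt 1: y := y + z  -- replace 1 occurrence(s) of y with (y + z)
  => ( z * ( x - ( y + z ) ) ) <= 4

Answer: ( z * ( x - ( y + z ) ) ) <= 4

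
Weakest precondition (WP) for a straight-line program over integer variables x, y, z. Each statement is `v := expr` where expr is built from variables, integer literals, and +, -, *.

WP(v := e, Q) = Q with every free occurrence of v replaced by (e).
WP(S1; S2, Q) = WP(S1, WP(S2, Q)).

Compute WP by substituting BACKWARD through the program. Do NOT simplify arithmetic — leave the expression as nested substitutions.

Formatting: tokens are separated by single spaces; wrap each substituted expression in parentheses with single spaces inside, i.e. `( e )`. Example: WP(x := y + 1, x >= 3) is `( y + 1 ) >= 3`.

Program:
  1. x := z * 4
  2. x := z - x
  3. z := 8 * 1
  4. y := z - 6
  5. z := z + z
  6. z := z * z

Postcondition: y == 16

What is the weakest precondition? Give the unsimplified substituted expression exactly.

post: y == 16
stmt 6: z := z * z  -- replace 0 occurrence(s) of z with (z * z)
  => y == 16
stmt 5: z := z + z  -- replace 0 occurrence(s) of z with (z + z)
  => y == 16
stmt 4: y := z - 6  -- replace 1 occurrence(s) of y with (z - 6)
  => ( z - 6 ) == 16
stmt 3: z := 8 * 1  -- replace 1 occurrence(s) of z with (8 * 1)
  => ( ( 8 * 1 ) - 6 ) == 16
stmt 2: x := z - x  -- replace 0 occurrence(s) of x with (z - x)
  => ( ( 8 * 1 ) - 6 ) == 16
stmt 1: x := z * 4  -- replace 0 occurrence(s) of x with (z * 4)
  => ( ( 8 * 1 ) - 6 ) == 16

Answer: ( ( 8 * 1 ) - 6 ) == 16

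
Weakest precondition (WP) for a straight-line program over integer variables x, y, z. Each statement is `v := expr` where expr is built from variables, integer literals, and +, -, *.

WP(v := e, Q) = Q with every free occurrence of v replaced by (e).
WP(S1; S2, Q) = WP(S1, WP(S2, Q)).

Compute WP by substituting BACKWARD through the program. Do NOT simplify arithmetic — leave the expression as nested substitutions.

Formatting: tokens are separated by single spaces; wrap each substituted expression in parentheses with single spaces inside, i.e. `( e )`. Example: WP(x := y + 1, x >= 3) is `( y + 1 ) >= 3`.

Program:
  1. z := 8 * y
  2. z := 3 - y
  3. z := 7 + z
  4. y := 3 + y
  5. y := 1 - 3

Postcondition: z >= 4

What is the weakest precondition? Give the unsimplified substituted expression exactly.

post: z >= 4
stmt 5: y := 1 - 3  -- replace 0 occurrence(s) of y with (1 - 3)
  => z >= 4
stmt 4: y := 3 + y  -- replace 0 occurrence(s) of y with (3 + y)
  => z >= 4
stmt 3: z := 7 + z  -- replace 1 occurrence(s) of z with (7 + z)
  => ( 7 + z ) >= 4
stmt 2: z := 3 - y  -- replace 1 occurrence(s) of z with (3 - y)
  => ( 7 + ( 3 - y ) ) >= 4
stmt 1: z := 8 * y  -- replace 0 occurrence(s) of z with (8 * y)
  => ( 7 + ( 3 - y ) ) >= 4

Answer: ( 7 + ( 3 - y ) ) >= 4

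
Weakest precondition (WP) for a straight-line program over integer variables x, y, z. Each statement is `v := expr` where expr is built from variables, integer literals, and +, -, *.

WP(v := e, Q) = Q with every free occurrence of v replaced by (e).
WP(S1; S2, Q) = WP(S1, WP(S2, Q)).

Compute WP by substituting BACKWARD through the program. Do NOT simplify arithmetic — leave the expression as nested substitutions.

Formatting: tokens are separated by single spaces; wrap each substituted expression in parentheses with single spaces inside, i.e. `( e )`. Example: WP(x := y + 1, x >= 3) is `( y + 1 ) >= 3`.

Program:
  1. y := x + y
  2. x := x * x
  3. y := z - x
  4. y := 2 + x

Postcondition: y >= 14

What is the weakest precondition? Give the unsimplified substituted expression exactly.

Answer: ( 2 + ( x * x ) ) >= 14

Derivation:
post: y >= 14
stmt 4: y := 2 + x  -- replace 1 occurrence(s) of y with (2 + x)
  => ( 2 + x ) >= 14
stmt 3: y := z - x  -- replace 0 occurrence(s) of y with (z - x)
  => ( 2 + x ) >= 14
stmt 2: x := x * x  -- replace 1 occurrence(s) of x with (x * x)
  => ( 2 + ( x * x ) ) >= 14
stmt 1: y := x + y  -- replace 0 occurrence(s) of y with (x + y)
  => ( 2 + ( x * x ) ) >= 14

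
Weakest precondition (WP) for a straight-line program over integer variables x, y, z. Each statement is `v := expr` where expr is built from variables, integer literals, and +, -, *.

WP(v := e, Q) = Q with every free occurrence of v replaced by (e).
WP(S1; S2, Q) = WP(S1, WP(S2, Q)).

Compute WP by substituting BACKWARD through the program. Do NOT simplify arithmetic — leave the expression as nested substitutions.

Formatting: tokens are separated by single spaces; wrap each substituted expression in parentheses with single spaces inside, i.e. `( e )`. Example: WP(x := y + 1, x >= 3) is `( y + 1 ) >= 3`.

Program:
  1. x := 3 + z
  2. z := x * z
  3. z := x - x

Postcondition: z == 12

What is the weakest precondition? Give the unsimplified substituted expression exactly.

post: z == 12
stmt 3: z := x - x  -- replace 1 occurrence(s) of z with (x - x)
  => ( x - x ) == 12
stmt 2: z := x * z  -- replace 0 occurrence(s) of z with (x * z)
  => ( x - x ) == 12
stmt 1: x := 3 + z  -- replace 2 occurrence(s) of x with (3 + z)
  => ( ( 3 + z ) - ( 3 + z ) ) == 12

Answer: ( ( 3 + z ) - ( 3 + z ) ) == 12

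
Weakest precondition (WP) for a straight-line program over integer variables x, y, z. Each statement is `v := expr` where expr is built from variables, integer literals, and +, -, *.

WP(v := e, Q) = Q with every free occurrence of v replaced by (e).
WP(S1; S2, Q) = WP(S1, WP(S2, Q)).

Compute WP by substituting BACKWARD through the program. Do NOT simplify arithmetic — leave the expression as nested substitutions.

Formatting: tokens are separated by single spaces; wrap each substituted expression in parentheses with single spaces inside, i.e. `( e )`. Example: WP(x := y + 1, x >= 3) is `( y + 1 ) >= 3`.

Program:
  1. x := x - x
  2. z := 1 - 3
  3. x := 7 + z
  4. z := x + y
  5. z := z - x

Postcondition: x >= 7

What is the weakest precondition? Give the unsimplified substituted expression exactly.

Answer: ( 7 + ( 1 - 3 ) ) >= 7

Derivation:
post: x >= 7
stmt 5: z := z - x  -- replace 0 occurrence(s) of z with (z - x)
  => x >= 7
stmt 4: z := x + y  -- replace 0 occurrence(s) of z with (x + y)
  => x >= 7
stmt 3: x := 7 + z  -- replace 1 occurrence(s) of x with (7 + z)
  => ( 7 + z ) >= 7
stmt 2: z := 1 - 3  -- replace 1 occurrence(s) of z with (1 - 3)
  => ( 7 + ( 1 - 3 ) ) >= 7
stmt 1: x := x - x  -- replace 0 occurrence(s) of x with (x - x)
  => ( 7 + ( 1 - 3 ) ) >= 7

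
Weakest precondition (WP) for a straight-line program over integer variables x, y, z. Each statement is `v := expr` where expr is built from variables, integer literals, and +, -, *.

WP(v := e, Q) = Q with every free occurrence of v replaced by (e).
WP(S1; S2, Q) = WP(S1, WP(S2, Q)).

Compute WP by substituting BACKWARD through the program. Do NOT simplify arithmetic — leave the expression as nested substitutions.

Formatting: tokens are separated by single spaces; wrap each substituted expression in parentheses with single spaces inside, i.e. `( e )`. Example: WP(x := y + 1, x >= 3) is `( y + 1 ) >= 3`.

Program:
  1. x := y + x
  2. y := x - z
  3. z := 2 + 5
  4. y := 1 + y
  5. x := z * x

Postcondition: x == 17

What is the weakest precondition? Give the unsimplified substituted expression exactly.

Answer: ( ( 2 + 5 ) * ( y + x ) ) == 17

Derivation:
post: x == 17
stmt 5: x := z * x  -- replace 1 occurrence(s) of x with (z * x)
  => ( z * x ) == 17
stmt 4: y := 1 + y  -- replace 0 occurrence(s) of y with (1 + y)
  => ( z * x ) == 17
stmt 3: z := 2 + 5  -- replace 1 occurrence(s) of z with (2 + 5)
  => ( ( 2 + 5 ) * x ) == 17
stmt 2: y := x - z  -- replace 0 occurrence(s) of y with (x - z)
  => ( ( 2 + 5 ) * x ) == 17
stmt 1: x := y + x  -- replace 1 occurrence(s) of x with (y + x)
  => ( ( 2 + 5 ) * ( y + x ) ) == 17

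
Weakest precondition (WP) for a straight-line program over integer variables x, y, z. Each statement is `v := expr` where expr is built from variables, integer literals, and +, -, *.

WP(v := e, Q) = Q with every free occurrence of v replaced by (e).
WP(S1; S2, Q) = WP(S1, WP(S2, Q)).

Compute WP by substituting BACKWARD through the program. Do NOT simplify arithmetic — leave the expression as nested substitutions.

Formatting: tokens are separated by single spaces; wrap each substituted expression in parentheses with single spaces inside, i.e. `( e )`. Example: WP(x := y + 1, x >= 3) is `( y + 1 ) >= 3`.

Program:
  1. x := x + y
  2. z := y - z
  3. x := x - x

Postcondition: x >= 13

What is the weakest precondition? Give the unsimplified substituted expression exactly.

Answer: ( ( x + y ) - ( x + y ) ) >= 13

Derivation:
post: x >= 13
stmt 3: x := x - x  -- replace 1 occurrence(s) of x with (x - x)
  => ( x - x ) >= 13
stmt 2: z := y - z  -- replace 0 occurrence(s) of z with (y - z)
  => ( x - x ) >= 13
stmt 1: x := x + y  -- replace 2 occurrence(s) of x with (x + y)
  => ( ( x + y ) - ( x + y ) ) >= 13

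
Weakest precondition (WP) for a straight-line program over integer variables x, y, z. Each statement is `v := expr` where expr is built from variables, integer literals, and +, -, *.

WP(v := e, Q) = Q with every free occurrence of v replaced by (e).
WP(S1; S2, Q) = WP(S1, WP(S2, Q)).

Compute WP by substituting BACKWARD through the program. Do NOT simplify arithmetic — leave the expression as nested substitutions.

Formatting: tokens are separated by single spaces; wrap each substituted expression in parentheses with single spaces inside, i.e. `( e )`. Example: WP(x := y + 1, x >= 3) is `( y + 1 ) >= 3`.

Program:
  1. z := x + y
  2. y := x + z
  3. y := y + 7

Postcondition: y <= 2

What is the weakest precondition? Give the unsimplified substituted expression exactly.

post: y <= 2
stmt 3: y := y + 7  -- replace 1 occurrence(s) of y with (y + 7)
  => ( y + 7 ) <= 2
stmt 2: y := x + z  -- replace 1 occurrence(s) of y with (x + z)
  => ( ( x + z ) + 7 ) <= 2
stmt 1: z := x + y  -- replace 1 occurrence(s) of z with (x + y)
  => ( ( x + ( x + y ) ) + 7 ) <= 2

Answer: ( ( x + ( x + y ) ) + 7 ) <= 2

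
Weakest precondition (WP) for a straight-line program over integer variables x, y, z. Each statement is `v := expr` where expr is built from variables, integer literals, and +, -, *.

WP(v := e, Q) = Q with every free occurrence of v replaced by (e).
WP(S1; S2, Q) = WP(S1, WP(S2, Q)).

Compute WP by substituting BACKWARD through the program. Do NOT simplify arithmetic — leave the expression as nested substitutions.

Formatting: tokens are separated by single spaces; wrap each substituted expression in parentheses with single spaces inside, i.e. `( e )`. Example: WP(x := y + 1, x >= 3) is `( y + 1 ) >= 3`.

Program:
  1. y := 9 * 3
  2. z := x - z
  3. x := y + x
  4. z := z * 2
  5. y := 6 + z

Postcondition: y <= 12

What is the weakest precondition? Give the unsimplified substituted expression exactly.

Answer: ( 6 + ( ( x - z ) * 2 ) ) <= 12

Derivation:
post: y <= 12
stmt 5: y := 6 + z  -- replace 1 occurrence(s) of y with (6 + z)
  => ( 6 + z ) <= 12
stmt 4: z := z * 2  -- replace 1 occurrence(s) of z with (z * 2)
  => ( 6 + ( z * 2 ) ) <= 12
stmt 3: x := y + x  -- replace 0 occurrence(s) of x with (y + x)
  => ( 6 + ( z * 2 ) ) <= 12
stmt 2: z := x - z  -- replace 1 occurrence(s) of z with (x - z)
  => ( 6 + ( ( x - z ) * 2 ) ) <= 12
stmt 1: y := 9 * 3  -- replace 0 occurrence(s) of y with (9 * 3)
  => ( 6 + ( ( x - z ) * 2 ) ) <= 12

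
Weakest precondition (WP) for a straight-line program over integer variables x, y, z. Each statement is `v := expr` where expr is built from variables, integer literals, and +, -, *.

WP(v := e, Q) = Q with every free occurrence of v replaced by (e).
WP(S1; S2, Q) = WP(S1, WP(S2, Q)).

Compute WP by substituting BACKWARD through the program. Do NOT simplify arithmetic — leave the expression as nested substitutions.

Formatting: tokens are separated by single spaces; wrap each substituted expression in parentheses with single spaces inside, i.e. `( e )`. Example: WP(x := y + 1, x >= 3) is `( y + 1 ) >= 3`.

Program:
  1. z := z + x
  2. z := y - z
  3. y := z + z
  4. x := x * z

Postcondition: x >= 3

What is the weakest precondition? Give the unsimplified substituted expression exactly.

post: x >= 3
stmt 4: x := x * z  -- replace 1 occurrence(s) of x with (x * z)
  => ( x * z ) >= 3
stmt 3: y := z + z  -- replace 0 occurrence(s) of y with (z + z)
  => ( x * z ) >= 3
stmt 2: z := y - z  -- replace 1 occurrence(s) of z with (y - z)
  => ( x * ( y - z ) ) >= 3
stmt 1: z := z + x  -- replace 1 occurrence(s) of z with (z + x)
  => ( x * ( y - ( z + x ) ) ) >= 3

Answer: ( x * ( y - ( z + x ) ) ) >= 3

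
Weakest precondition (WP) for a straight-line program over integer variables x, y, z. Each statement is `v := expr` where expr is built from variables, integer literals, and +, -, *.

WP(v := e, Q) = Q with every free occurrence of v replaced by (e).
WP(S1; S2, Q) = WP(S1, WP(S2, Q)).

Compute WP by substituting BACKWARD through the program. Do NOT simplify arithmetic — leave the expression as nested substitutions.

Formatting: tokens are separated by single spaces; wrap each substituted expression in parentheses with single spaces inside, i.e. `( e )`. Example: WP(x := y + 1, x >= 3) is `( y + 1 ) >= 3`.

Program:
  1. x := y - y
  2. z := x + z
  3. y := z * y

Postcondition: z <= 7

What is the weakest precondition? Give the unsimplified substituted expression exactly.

post: z <= 7
stmt 3: y := z * y  -- replace 0 occurrence(s) of y with (z * y)
  => z <= 7
stmt 2: z := x + z  -- replace 1 occurrence(s) of z with (x + z)
  => ( x + z ) <= 7
stmt 1: x := y - y  -- replace 1 occurrence(s) of x with (y - y)
  => ( ( y - y ) + z ) <= 7

Answer: ( ( y - y ) + z ) <= 7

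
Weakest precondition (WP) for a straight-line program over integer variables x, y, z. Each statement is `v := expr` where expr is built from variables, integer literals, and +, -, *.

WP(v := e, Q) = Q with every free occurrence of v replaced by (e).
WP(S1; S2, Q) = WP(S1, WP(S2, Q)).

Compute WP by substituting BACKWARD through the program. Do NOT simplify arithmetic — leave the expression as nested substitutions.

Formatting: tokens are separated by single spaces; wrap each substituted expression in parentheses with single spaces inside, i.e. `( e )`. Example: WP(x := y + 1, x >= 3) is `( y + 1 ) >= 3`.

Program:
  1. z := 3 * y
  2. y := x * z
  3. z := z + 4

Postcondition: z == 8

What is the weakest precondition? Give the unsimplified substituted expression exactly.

Answer: ( ( 3 * y ) + 4 ) == 8

Derivation:
post: z == 8
stmt 3: z := z + 4  -- replace 1 occurrence(s) of z with (z + 4)
  => ( z + 4 ) == 8
stmt 2: y := x * z  -- replace 0 occurrence(s) of y with (x * z)
  => ( z + 4 ) == 8
stmt 1: z := 3 * y  -- replace 1 occurrence(s) of z with (3 * y)
  => ( ( 3 * y ) + 4 ) == 8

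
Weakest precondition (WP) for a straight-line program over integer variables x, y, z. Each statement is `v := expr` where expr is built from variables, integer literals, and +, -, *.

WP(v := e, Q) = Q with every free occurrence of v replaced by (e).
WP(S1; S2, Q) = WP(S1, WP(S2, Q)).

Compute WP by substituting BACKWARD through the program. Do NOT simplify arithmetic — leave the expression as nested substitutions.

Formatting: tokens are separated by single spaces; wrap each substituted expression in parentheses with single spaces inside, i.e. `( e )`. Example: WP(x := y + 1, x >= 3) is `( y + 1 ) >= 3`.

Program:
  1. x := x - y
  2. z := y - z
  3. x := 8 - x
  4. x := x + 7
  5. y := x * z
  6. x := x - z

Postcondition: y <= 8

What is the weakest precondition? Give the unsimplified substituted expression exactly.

post: y <= 8
stmt 6: x := x - z  -- replace 0 occurrence(s) of x with (x - z)
  => y <= 8
stmt 5: y := x * z  -- replace 1 occurrence(s) of y with (x * z)
  => ( x * z ) <= 8
stmt 4: x := x + 7  -- replace 1 occurrence(s) of x with (x + 7)
  => ( ( x + 7 ) * z ) <= 8
stmt 3: x := 8 - x  -- replace 1 occurrence(s) of x with (8 - x)
  => ( ( ( 8 - x ) + 7 ) * z ) <= 8
stmt 2: z := y - z  -- replace 1 occurrence(s) of z with (y - z)
  => ( ( ( 8 - x ) + 7 ) * ( y - z ) ) <= 8
stmt 1: x := x - y  -- replace 1 occurrence(s) of x with (x - y)
  => ( ( ( 8 - ( x - y ) ) + 7 ) * ( y - z ) ) <= 8

Answer: ( ( ( 8 - ( x - y ) ) + 7 ) * ( y - z ) ) <= 8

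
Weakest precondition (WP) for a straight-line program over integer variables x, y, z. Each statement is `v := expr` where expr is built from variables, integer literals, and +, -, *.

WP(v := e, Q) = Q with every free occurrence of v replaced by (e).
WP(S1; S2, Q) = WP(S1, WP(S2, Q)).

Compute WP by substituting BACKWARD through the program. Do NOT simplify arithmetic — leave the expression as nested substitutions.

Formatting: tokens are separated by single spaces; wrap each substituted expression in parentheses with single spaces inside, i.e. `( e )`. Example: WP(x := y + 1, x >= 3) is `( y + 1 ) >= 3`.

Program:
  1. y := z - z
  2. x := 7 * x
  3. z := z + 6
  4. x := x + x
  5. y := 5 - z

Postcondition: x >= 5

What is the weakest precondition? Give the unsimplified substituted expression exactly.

Answer: ( ( 7 * x ) + ( 7 * x ) ) >= 5

Derivation:
post: x >= 5
stmt 5: y := 5 - z  -- replace 0 occurrence(s) of y with (5 - z)
  => x >= 5
stmt 4: x := x + x  -- replace 1 occurrence(s) of x with (x + x)
  => ( x + x ) >= 5
stmt 3: z := z + 6  -- replace 0 occurrence(s) of z with (z + 6)
  => ( x + x ) >= 5
stmt 2: x := 7 * x  -- replace 2 occurrence(s) of x with (7 * x)
  => ( ( 7 * x ) + ( 7 * x ) ) >= 5
stmt 1: y := z - z  -- replace 0 occurrence(s) of y with (z - z)
  => ( ( 7 * x ) + ( 7 * x ) ) >= 5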